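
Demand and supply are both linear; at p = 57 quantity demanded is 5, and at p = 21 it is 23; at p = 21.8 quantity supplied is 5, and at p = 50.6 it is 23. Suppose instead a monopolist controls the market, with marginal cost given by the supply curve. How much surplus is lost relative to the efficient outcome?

Demand slope = (21 − 57)/(23 − 5) = −2, so p = 67 − 2q.
Supply slope = (50.6 − 21.8)/(23 − 5) = 1.6, so p = 13.8 + 1.6q.
Competitive equilibrium: 67 − 2q = 13.8 + 1.6q → q* = 14.7778, p* = 37.4444.
Marginal revenue: MR = 67 − 4q. Set MR = MC: 67 − 4q = 13.8 + 1.6q → q_m = 9.5.
Price p_m = 67 − 2·9.5 = 48; MC(q_m) = 13.8 + 1.6·9.5 = 29.
Competitive q* = 14.7778, so Δq = 5.2778; wedge = 48 − 29 = 19.
Welfare loss = ½ × 5.2778 × 19 = 50.14.

50.14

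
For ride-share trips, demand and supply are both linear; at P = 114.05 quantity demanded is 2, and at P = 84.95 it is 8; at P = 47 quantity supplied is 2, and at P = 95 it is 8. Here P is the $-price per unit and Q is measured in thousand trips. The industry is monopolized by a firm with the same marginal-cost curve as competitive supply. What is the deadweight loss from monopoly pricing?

$25.13 thousand

Demand slope = (84.95 − 114.05)/(8 − 2) = −4.85, so P = 123.75 − 4.85Q.
Supply slope = (95 − 47)/(8 − 2) = 8, so P = 31 + 8Q.
Competitive equilibrium: 123.75 − 4.85Q = 31 + 8Q → Q* = 7.2179, P* = 88.7432.
Marginal revenue: MR = 123.75 − 9.7Q. Set MR = MC: 123.75 − 9.7Q = 31 + 8Q → Q_m = 5.2401.
Price P_m = 123.75 − 4.85·5.2401 = 98.3355; MC(Q_m) = 31 + 8·5.2401 = 72.9208.
Competitive Q* = 7.2179, so ΔQ = 1.9778; wedge = 98.3355 − 72.9208 = 25.4147.
DWL = ½ × 1.9778 × 25.4147 = $25.13 thousand.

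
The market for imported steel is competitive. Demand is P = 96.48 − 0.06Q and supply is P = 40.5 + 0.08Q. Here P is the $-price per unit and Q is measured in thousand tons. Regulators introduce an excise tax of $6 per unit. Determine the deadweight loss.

$128.57 thousand

Competitive equilibrium: 96.48 − 0.06Q = 40.5 + 0.08Q → Q* = 399.8571, P* = 72.4886.
With the tax, the buyer price exceeds the seller price by 6: (96.48 − 0.06Q) − (40.5 + 0.08Q) = 6 → Q' = 357.
ΔQ = 399.8571 − 357 = 42.8571; the wedge equals the tax, 6.
The triangle = ½ × 42.8571 × 6 = $128.57 thousand.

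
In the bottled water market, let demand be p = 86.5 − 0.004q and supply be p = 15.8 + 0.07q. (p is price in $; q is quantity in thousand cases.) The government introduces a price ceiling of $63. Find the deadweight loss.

$2924.05 thousand

Competitive equilibrium: 86.5 − 0.004q = 15.8 + 0.07q → q* = 955.4054, p* = 82.6784.
At the ceiling p = 63, quantity supplied = (63 − 15.8)/0.07 = 674.2857.
Willingness to pay at q' = 674.2857: 86.5 − 0.004·674.2857 = 83.8029.
Δq = 955.4054 − 674.2857 = 281.1197; wedge = 83.8029 − 63 = 20.8029.
Welfare loss = ½ × 281.1197 × 20.8029 = $2924.05 thousand.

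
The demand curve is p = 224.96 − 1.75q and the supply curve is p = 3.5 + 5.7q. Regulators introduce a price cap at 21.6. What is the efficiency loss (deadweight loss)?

2625.91

Competitive equilibrium: 224.96 − 1.75q = 3.5 + 5.7q → q* = 29.72617, p* = 172.93919.
At the ceiling p = 21.6, quantity supplied = (21.6 − 3.5)/5.7 = 3.17544.
Willingness to pay at q' = 3.17544: 224.96 − 1.75·3.17544 = 219.40298.
Δq = 29.72617 − 3.17544 = 26.55073; wedge = 219.40298 − 21.6 = 197.80298.
Welfare loss = ½ × 26.55073 × 197.80298 = 2625.91.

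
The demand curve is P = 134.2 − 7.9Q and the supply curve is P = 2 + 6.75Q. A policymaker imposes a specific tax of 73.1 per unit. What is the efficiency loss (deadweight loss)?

182.38

Competitive equilibrium: 134.2 − 7.9Q = 2 + 6.75Q → Q* = 9.0239, P* = 62.9113.
With the tax, the buyer price exceeds the seller price by 73.1: (134.2 − 7.9Q) − (2 + 6.75Q) = 73.1 → Q' = 4.0341.
ΔQ = 9.0239 − 4.0341 = 4.9898; the wedge equals the tax, 73.1.
Deadweight loss = ½ × 4.9898 × 73.1 = 182.38.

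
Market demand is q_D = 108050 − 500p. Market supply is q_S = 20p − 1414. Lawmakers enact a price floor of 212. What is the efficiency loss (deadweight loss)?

14475.38

In inverse form: demand p = 216.1 − 0.002q, supply p = 70.7 + 0.05q.
Competitive equilibrium: 216.1 − 0.002q = 70.7 + 0.05q → q* = 2796.1538, p* = 210.5077.
At the floor p = 212, quantity demanded = (216.1 − 212)/0.002 = 2050.
Sellers' marginal cost at q' = 2050: 70.7 + 0.05·2050 = 173.2.
Δq = 2796.1538 − 2050 = 746.1538; wedge = 212 − 173.2 = 38.8.
Welfare loss = ½ × 746.1538 × 38.8 = 14475.38.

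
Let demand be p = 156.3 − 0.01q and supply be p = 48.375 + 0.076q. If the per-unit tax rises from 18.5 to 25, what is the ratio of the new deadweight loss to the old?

1.826

Competitive equilibrium: 156.3 − 0.01q = 48.375 + 0.076q → q* = 1254.9419, p* = 143.7506.
For a per-unit tax t: Δq = t/0.086, so DWL = ½·t·(t/0.086) = t²/0.172.
At t = 18.5: DWL = 1989.826. At t = 25: DWL = 3633.721.
Ratio = (25/18.5)² = 1.826.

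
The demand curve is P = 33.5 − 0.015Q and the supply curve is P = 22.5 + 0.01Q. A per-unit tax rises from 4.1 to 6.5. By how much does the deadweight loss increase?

508.80

Competitive equilibrium: 33.5 − 0.015Q = 22.5 + 0.01Q → Q* = 440, P* = 26.9.
For a per-unit tax t: ΔQ = t/0.025, so DWL = ½·t·(t/0.025) = t²/0.05.
At t = 4.1: DWL = 336.2. At t = 6.5: DWL = 845.
Increase = 845 − 336.2 = 508.80.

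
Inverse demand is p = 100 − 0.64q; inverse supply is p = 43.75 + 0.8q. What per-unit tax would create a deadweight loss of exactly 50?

12

Competitive equilibrium: 100 − 0.64q = 43.75 + 0.8q → q* = 39.0625, p* = 75.
A tax t gives Δq = t/1.44 and wedge t, so DWL = t²/2.88.
t²/2.88 = 50 → t² = 144 → t = 12.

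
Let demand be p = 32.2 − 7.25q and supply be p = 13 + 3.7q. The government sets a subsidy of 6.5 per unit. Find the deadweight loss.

Competitive equilibrium: 32.2 − 7.25q = 13 + 3.7q → q* = 1.7534, p* = 19.4877.
The subsidy lowers effective supply by 6.5: p = 6.5 + 3.7q.
New quantity: 32.2 − 7.25q = 6.5 + 3.7q → q' = 2.347.
Overproduction Δq = 2.347 − 1.7534 = 0.5936; wedge = subsidy = 6.5.
DWL = ½ × 0.5936 × 6.5 = 1.93.

1.93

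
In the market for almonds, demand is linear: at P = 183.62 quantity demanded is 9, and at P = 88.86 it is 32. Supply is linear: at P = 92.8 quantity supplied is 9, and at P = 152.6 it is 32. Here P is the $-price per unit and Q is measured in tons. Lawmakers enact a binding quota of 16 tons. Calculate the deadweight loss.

Demand slope = (88.86 − 183.62)/(32 − 9) = −4.12, so P = 220.7 − 4.12Q.
Supply slope = (152.6 − 92.8)/(32 − 9) = 2.6, so P = 69.4 + 2.6Q.
Competitive equilibrium: 220.7 − 4.12Q = 69.4 + 2.6Q → Q* = 22.5149, P* = 127.9387.
At Q = 16: demand price = 220.7 − 4.12·16 = 154.78; supply price = 69.4 + 2.6·16 = 111.
ΔQ = 22.5149 − 16 = 6.5149; wedge = 154.78 − 111 = 43.78.
The triangle = ½ × 6.5149 × 43.78 = $142.61.

$142.61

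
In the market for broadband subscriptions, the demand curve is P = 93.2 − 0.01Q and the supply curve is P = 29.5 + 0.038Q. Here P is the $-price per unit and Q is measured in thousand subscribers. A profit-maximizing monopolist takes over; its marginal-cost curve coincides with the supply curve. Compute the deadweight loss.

$1256.47 thousand

Competitive equilibrium: 93.2 − 0.01Q = 29.5 + 0.038Q → Q* = 1327.08333, P* = 79.92917.
Marginal revenue: MR = 93.2 − 0.02Q. Set MR = MC: 93.2 − 0.02Q = 29.5 + 0.038Q → Q_m = 1098.27586.
Price P_m = 93.2 − 0.01·1098.27586 = 82.21724; MC(Q_m) = 29.5 + 0.038·1098.27586 = 71.23448.
Competitive Q* = 1327.08333, so ΔQ = 228.80747; wedge = 82.21724 − 71.23448 = 10.98276.
Welfare loss = ½ × 228.80747 × 10.98276 = $1256.47 thousand.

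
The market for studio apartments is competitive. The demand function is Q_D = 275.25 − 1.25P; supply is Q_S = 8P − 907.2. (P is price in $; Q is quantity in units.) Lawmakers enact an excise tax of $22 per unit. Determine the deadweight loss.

$261.62

In inverse form: demand P = 220.2 − 0.8Q, supply P = 113.4 + 0.125Q.
Competitive equilibrium: 220.2 − 0.8Q = 113.4 + 0.125Q → Q* = 115.4595, P* = 127.8324.
With the tax, the buyer price exceeds the seller price by 22: (220.2 − 0.8Q) − (113.4 + 0.125Q) = 22 → Q' = 91.6757.
ΔQ = 115.4595 − 91.6757 = 23.7838; the wedge equals the tax, 22.
Welfare loss = ½ × 23.7838 × 22 = $261.62.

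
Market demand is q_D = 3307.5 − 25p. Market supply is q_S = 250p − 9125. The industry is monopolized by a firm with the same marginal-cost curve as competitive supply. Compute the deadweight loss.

In inverse form: demand p = 132.3 − 0.04q, supply p = 36.5 + 0.004q.
Competitive equilibrium: 132.3 − 0.04q = 36.5 + 0.004q → q* = 2177.27273, p* = 45.20909.
Marginal revenue: MR = 132.3 − 0.08q. Set MR = MC: 132.3 − 0.08q = 36.5 + 0.004q → q_m = 1140.47619.
Price p_m = 132.3 − 0.04·1140.47619 = 86.68095; MC(q_m) = 36.5 + 0.004·1140.47619 = 41.0619.
Competitive q* = 2177.27273, so Δq = 1036.79654; wedge = 86.68095 − 41.0619 = 45.61905.
The triangle = ½ × 1036.79654 × 45.61905 = 23648.84.

23648.84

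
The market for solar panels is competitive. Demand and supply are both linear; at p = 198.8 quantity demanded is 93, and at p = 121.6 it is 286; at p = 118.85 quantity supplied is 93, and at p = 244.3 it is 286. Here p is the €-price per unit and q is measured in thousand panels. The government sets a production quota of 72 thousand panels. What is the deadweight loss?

€4954.29 thousand

Demand slope = (121.6 − 198.8)/(286 − 93) = −0.4, so p = 236 − 0.4q.
Supply slope = (244.3 − 118.85)/(286 − 93) = 0.65, so p = 58.4 + 0.65q.
Competitive equilibrium: 236 − 0.4q = 58.4 + 0.65q → q* = 169.1429, p* = 168.3429.
At q = 72: demand price = 236 − 0.4·72 = 207.2; supply price = 58.4 + 0.65·72 = 105.2.
Δq = 169.1429 − 72 = 97.1429; wedge = 207.2 − 105.2 = 102.
The triangle = ½ × 97.1429 × 102 = €4954.29 thousand.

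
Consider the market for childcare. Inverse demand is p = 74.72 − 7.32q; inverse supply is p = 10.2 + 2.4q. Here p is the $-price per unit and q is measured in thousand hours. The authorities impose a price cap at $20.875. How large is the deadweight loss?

$23.31 thousand

Competitive equilibrium: 74.72 − 7.32q = 10.2 + 2.4q → q* = 6.6379, p* = 26.1309.
At the ceiling p = 20.875, quantity supplied = (20.875 − 10.2)/2.4 = 4.4479.
Willingness to pay at q' = 4.4479: 74.72 − 7.32·4.4479 = 42.1614.
Δq = 6.6379 − 4.4479 = 2.19; wedge = 42.1614 − 20.875 = 21.2864.
Welfare loss = ½ × 2.19 × 21.2864 = $23.31 thousand.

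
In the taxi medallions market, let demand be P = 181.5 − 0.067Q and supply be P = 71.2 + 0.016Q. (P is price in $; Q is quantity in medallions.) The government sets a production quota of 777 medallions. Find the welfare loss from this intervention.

$12641.35

Competitive equilibrium: 181.5 − 0.067Q = 71.2 + 0.016Q → Q* = 1328.9157, P* = 92.4627.
At Q = 777: demand price = 181.5 − 0.067·777 = 129.441; supply price = 71.2 + 0.016·777 = 83.632.
ΔQ = 1328.9157 − 777 = 551.9157; wedge = 129.441 − 83.632 = 45.809.
Welfare loss = ½ × 551.9157 × 45.809 = $12641.35.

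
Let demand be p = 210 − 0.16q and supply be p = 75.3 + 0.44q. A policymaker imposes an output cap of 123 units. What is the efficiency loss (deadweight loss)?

3090.675

Competitive equilibrium: 210 − 0.16q = 75.3 + 0.44q → q* = 224.5, p* = 174.08.
At q = 123: demand price = 210 − 0.16·123 = 190.32; supply price = 75.3 + 0.44·123 = 129.42.
Δq = 224.5 − 123 = 101.5; wedge = 190.32 − 129.42 = 60.9.
DWL = ½ × 101.5 × 60.9 = 3090.675.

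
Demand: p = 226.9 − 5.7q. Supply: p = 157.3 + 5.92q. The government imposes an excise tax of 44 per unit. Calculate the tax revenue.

Competitive equilibrium: 226.9 − 5.7q = 157.3 + 5.92q → q* = 5.9897, p* = 192.7589.
With the tax, the buyer price exceeds the seller price by 44: (226.9 − 5.7q) − (157.3 + 5.92q) = 44 → q' = 2.2031.
Tax revenue = 44 × 2.2031 = 96.94.

96.94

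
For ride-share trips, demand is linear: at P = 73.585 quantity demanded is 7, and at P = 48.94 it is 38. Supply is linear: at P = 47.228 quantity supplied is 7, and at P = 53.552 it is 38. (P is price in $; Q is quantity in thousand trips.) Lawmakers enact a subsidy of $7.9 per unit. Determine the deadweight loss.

$31.24 thousand

Demand slope = (48.94 − 73.585)/(38 − 7) = −0.795, so P = 79.15 − 0.795Q.
Supply slope = (53.552 − 47.228)/(38 − 7) = 0.204, so P = 45.8 + 0.204Q.
Competitive equilibrium: 79.15 − 0.795Q = 45.8 + 0.204Q → Q* = 33.3834, P* = 52.6102.
The subsidy lowers effective supply by 7.9: P = 37.9 + 0.204Q.
New quantity: 79.15 − 0.795Q = 37.9 + 0.204Q → Q' = 41.2913.
Overproduction ΔQ = 41.2913 − 33.3834 = 7.9079; wedge = subsidy = 7.9.
DWL = ½ × 7.9079 × 7.9 = $31.24 thousand.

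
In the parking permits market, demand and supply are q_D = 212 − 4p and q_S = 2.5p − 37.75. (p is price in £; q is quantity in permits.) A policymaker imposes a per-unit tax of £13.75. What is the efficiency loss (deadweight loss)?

£145.43

In inverse form: demand p = 53 − 0.25q, supply p = 15.1 + 0.4q.
Competitive equilibrium: 53 − 0.25q = 15.1 + 0.4q → q* = 58.3077, p* = 38.4231.
With the tax, the buyer price exceeds the seller price by 13.75: (53 − 0.25q) − (15.1 + 0.4q) = 13.75 → q' = 37.1538.
Δq = 58.3077 − 37.1538 = 21.1539; the wedge equals the tax, 13.75.
DWL = ½ × 21.1539 × 13.75 = £145.43.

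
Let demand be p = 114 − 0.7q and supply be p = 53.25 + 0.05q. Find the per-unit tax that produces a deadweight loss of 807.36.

Competitive equilibrium: 114 − 0.7q = 53.25 + 0.05q → q* = 81, p* = 57.3.
A tax t gives Δq = t/0.75 and wedge t, so DWL = t²/1.5.
t²/1.5 = 807.36 → t² = 1211.04 → t = 34.8.

34.8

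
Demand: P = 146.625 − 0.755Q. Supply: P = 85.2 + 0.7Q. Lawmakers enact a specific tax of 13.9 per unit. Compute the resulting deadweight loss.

66.40

Competitive equilibrium: 146.625 − 0.755Q = 85.2 + 0.7Q → Q* = 42.2165, P* = 114.7515.
With the tax, the buyer price exceeds the seller price by 13.9: (146.625 − 0.755Q) − (85.2 + 0.7Q) = 13.9 → Q' = 32.6632.
ΔQ = 42.2165 − 32.6632 = 9.5533; the wedge equals the tax, 13.9.
Deadweight loss = ½ × 9.5533 × 13.9 = 66.40.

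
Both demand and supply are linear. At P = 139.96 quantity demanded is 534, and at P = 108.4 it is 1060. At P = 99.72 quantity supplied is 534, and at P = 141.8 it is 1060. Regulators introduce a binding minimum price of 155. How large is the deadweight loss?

20268.25

Demand slope = (108.4 − 139.96)/(1060 − 534) = −0.06, so P = 172 − 0.06Q.
Supply slope = (141.8 − 99.72)/(1060 − 534) = 0.08, so P = 57 + 0.08Q.
Competitive equilibrium: 172 − 0.06Q = 57 + 0.08Q → Q* = 821.4286, P* = 122.7143.
At the floor P = 155, quantity demanded = (172 − 155)/0.06 = 283.3333.
Sellers' marginal cost at Q' = 283.3333: 57 + 0.08·283.3333 = 79.6667.
ΔQ = 821.4286 − 283.3333 = 538.0953; wedge = 155 − 79.6667 = 75.3333.
Welfare loss = ½ × 538.0953 × 75.3333 = 20268.25.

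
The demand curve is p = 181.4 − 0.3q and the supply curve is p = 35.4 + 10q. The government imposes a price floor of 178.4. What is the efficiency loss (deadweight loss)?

89.76

Competitive equilibrium: 181.4 − 0.3q = 35.4 + 10q → q* = 14.1748, p* = 177.1476.
At the floor p = 178.4, quantity demanded = (181.4 − 178.4)/0.3 = 10.
Sellers' marginal cost at q' = 10: 35.4 + 10·10 = 135.4.
Δq = 14.1748 − 10 = 4.1748; wedge = 178.4 − 135.4 = 43.
Deadweight loss = ½ × 4.1748 × 43 = 89.76.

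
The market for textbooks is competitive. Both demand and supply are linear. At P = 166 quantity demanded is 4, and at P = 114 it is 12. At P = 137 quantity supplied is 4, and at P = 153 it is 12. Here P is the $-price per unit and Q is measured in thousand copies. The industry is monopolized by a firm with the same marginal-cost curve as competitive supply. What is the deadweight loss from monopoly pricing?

Demand slope = (114 − 166)/(12 − 4) = −6.5, so P = 192 − 6.5Q.
Supply slope = (153 − 137)/(12 − 4) = 2, so P = 129 + 2Q.
Competitive equilibrium: 192 − 6.5Q = 129 + 2Q → Q* = 7.4118, P* = 143.8235.
Marginal revenue: MR = 192 − 13Q. Set MR = MC: 192 − 13Q = 129 + 2Q → Q_m = 4.2.
Price P_m = 192 − 6.5·4.2 = 164.7; MC(Q_m) = 129 + 2·4.2 = 137.4.
Competitive Q* = 7.4118, so ΔQ = 3.2118; wedge = 164.7 − 137.4 = 27.3.
The triangle = ½ × 3.2118 × 27.3 = $43.84 thousand.

$43.84 thousand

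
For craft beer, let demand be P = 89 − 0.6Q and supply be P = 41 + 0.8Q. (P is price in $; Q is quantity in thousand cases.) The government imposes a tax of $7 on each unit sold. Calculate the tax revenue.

$205 thousand

Competitive equilibrium: 89 − 0.6Q = 41 + 0.8Q → Q* = 34.2857, P* = 68.4286.
With the tax, the buyer price exceeds the seller price by 7: (89 − 0.6Q) − (41 + 0.8Q) = 7 → Q' = 29.2857.
Tax revenue = 7 × 29.2857 = $205 thousand.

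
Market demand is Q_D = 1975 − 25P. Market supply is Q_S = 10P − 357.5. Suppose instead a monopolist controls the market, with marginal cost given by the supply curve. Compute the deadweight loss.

329.91

In inverse form: demand P = 79 − 0.04Q, supply P = 35.75 + 0.1Q.
Competitive equilibrium: 79 − 0.04Q = 35.75 + 0.1Q → Q* = 308.92857, P* = 66.64286.
Marginal revenue: MR = 79 − 0.08Q. Set MR = MC: 79 − 0.08Q = 35.75 + 0.1Q → Q_m = 240.27778.
Price P_m = 79 − 0.04·240.27778 = 69.38889; MC(Q_m) = 35.75 + 0.1·240.27778 = 59.77778.
Competitive Q* = 308.92857, so ΔQ = 68.65079; wedge = 69.38889 − 59.77778 = 9.61111.
Deadweight loss = ½ × 68.65079 × 9.61111 = 329.91.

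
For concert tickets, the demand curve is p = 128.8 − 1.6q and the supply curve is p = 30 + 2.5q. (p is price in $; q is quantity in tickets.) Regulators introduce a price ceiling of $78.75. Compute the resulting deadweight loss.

$43.33

Competitive equilibrium: 128.8 − 1.6q = 30 + 2.5q → q* = 24.0976, p* = 90.2439.
At the ceiling p = 78.75, quantity supplied = (78.75 − 30)/2.5 = 19.5.
Willingness to pay at q' = 19.5: 128.8 − 1.6·19.5 = 97.6.
Δq = 24.0976 − 19.5 = 4.5976; wedge = 97.6 − 78.75 = 18.85.
DWL = ½ × 4.5976 × 18.85 = $43.33.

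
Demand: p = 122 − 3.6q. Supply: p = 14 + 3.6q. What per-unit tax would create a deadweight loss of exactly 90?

Competitive equilibrium: 122 − 3.6q = 14 + 3.6q → q* = 15, p* = 68.
A tax t gives Δq = t/7.2 and wedge t, so DWL = t²/14.4.
t²/14.4 = 90 → t² = 1296 → t = 36.

36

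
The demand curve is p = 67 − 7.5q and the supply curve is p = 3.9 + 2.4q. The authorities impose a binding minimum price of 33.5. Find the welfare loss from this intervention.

18

Competitive equilibrium: 67 − 7.5q = 3.9 + 2.4q → q* = 6.3737, p* = 19.197.
At the floor p = 33.5, quantity demanded = (67 − 33.5)/7.5 = 4.4667.
Sellers' marginal cost at q' = 4.4667: 3.9 + 2.4·4.4667 = 14.6201.
Δq = 6.3737 − 4.4667 = 1.907; wedge = 33.5 − 14.6201 = 18.8799.
Welfare loss = ½ × 1.907 × 18.8799 = 18.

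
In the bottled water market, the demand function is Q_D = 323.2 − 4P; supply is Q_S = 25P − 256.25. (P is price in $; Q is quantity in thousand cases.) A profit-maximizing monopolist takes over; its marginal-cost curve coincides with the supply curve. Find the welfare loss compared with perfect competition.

In inverse form: demand P = 80.8 − 0.25Q, supply P = 10.25 + 0.04Q.
Competitive equilibrium: 80.8 − 0.25Q = 10.25 + 0.04Q → Q* = 243.2759, P* = 19.981.
Marginal revenue: MR = 80.8 − 0.5Q. Set MR = MC: 80.8 − 0.5Q = 10.25 + 0.04Q → Q_m = 130.6481.
Price P_m = 80.8 − 0.25·130.6481 = 48.138; MC(Q_m) = 10.25 + 0.04·130.6481 = 15.4759.
Competitive Q* = 243.2759, so ΔQ = 112.6278; wedge = 48.138 − 15.4759 = 32.6621.
DWL = ½ × 112.6278 × 32.6621 = $1839.33 thousand.

$1839.33 thousand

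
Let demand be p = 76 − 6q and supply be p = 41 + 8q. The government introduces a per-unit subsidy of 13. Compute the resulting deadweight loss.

Competitive equilibrium: 76 − 6q = 41 + 8q → q* = 2.5, p* = 61.
The subsidy lowers effective supply by 13: p = 28 + 8q.
New quantity: 76 − 6q = 28 + 8q → q' = 3.4286.
Overproduction Δq = 3.4286 − 2.5 = 0.9286; wedge = subsidy = 13.
Deadweight loss = ½ × 0.9286 × 13 = 6.04.

6.04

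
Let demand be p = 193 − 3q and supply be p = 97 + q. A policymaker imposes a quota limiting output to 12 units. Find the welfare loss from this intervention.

Competitive equilibrium: 193 − 3q = 97 + q → q* = 24, p* = 121.
At q = 12: demand price = 193 − 3·12 = 157; supply price = 97 + 1·12 = 109.
Δq = 24 − 12 = 12; wedge = 157 − 109 = 48.
DWL = ½ × 12 × 48 = 288.

288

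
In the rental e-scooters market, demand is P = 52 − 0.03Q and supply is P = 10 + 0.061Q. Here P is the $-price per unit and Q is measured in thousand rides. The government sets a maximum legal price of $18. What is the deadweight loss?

Competitive equilibrium: 52 − 0.03Q = 10 + 0.061Q → Q* = 461.5385, P* = 38.1538.
At the ceiling P = 18, quantity supplied = (18 − 10)/0.061 = 131.1475.
Willingness to pay at Q' = 131.1475: 52 − 0.03·131.1475 = 48.0656.
ΔQ = 461.5385 − 131.1475 = 330.391; wedge = 48.0656 − 18 = 30.0656.
The triangle = ½ × 330.391 × 30.0656 = $4966.70 thousand.

$4966.70 thousand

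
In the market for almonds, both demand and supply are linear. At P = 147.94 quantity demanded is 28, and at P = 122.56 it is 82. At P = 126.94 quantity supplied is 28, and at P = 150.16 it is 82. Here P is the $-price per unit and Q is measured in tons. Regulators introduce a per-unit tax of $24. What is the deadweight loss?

Demand slope = (122.56 − 147.94)/(82 − 28) = −0.47, so P = 161.1 − 0.47Q.
Supply slope = (150.16 − 126.94)/(82 − 28) = 0.43, so P = 114.9 + 0.43Q.
Competitive equilibrium: 161.1 − 0.47Q = 114.9 + 0.43Q → Q* = 51.3333, P* = 136.9733.
With the tax, the buyer price exceeds the seller price by 24: (161.1 − 0.47Q) − (114.9 + 0.43Q) = 24 → Q' = 24.6667.
ΔQ = 51.3333 − 24.6667 = 26.6666; the wedge equals the tax, 24.
DWL = ½ × 26.6666 × 24 = $320.

$320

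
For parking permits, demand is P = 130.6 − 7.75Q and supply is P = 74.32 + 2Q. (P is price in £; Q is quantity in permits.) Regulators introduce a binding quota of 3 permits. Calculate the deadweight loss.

Competitive equilibrium: 130.6 − 7.75Q = 74.32 + 2Q → Q* = 5.7723, P* = 85.8646.
At Q = 3: demand price = 130.6 − 7.75·3 = 107.35; supply price = 74.32 + 2·3 = 80.32.
ΔQ = 5.7723 − 3 = 2.7723; wedge = 107.35 − 80.32 = 27.03.
DWL = ½ × 2.7723 × 27.03 = £37.47.

£37.47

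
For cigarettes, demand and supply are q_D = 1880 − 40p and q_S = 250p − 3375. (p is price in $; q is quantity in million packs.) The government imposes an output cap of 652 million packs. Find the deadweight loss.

$3671.15 million

In inverse form: demand p = 47 − 0.025q, supply p = 13.5 + 0.004q.
Competitive equilibrium: 47 − 0.025q = 13.5 + 0.004q → q* = 1155.1724, p* = 18.1207.
At q = 652: demand price = 47 − 0.025·652 = 30.7; supply price = 13.5 + 0.004·652 = 16.108.
Δq = 1155.1724 − 652 = 503.1724; wedge = 30.7 − 16.108 = 14.592.
DWL = ½ × 503.1724 × 14.592 = $3671.15 million.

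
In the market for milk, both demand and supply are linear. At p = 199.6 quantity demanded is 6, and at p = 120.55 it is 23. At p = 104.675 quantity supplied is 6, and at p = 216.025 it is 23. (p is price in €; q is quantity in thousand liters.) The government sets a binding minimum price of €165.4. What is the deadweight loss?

Demand slope = (120.55 − 199.6)/(23 − 6) = −4.65, so p = 227.5 − 4.65q.
Supply slope = (216.025 − 104.675)/(23 − 6) = 6.55, so p = 65.375 + 6.55q.
Competitive equilibrium: 227.5 − 4.65q = 65.375 + 6.55q → q* = 14.4754, p* = 160.1892.
At the floor p = 165.4, quantity demanded = (227.5 − 165.4)/4.65 = 13.3548.
Sellers' marginal cost at q' = 13.3548: 65.375 + 6.55·13.3548 = 152.8489.
Δq = 14.4754 − 13.3548 = 1.1206; wedge = 165.4 − 152.8489 = 12.5511.
The triangle = ½ × 1.1206 × 12.5511 = €7.03 thousand.

€7.03 thousand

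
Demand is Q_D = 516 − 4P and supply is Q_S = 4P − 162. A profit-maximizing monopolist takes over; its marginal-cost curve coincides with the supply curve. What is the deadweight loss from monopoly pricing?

870.25

In inverse form: demand P = 129 − 0.25Q, supply P = 40.5 + 0.25Q.
Competitive equilibrium: 129 − 0.25Q = 40.5 + 0.25Q → Q* = 177, P* = 84.75.
Marginal revenue: MR = 129 − 0.5Q. Set MR = MC: 129 − 0.5Q = 40.5 + 0.25Q → Q_m = 118.
Price P_m = 129 − 0.25·118 = 99.5; MC(Q_m) = 40.5 + 0.25·118 = 70.
Competitive Q* = 177, so ΔQ = 59; wedge = 99.5 − 70 = 29.5.
Welfare loss = ½ × 59 × 29.5 = 870.25.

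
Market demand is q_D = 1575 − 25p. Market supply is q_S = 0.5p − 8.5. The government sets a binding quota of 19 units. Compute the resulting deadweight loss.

In inverse form: demand p = 63 − 0.04q, supply p = 17 + 2q.
Competitive equilibrium: 63 − 0.04q = 17 + 2q → q* = 22.549, p* = 62.098.
At q = 19: demand price = 63 − 0.04·19 = 62.24; supply price = 17 + 2·19 = 55.
Δq = 22.549 − 19 = 3.549; wedge = 62.24 − 55 = 7.24.
The triangle = ½ × 3.549 × 7.24 = 12.85.

12.85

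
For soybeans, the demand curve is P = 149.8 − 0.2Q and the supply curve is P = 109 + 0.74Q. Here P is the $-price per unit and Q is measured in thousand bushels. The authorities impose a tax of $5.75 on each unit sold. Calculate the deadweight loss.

$17.59 thousand

Competitive equilibrium: 149.8 − 0.2Q = 109 + 0.74Q → Q* = 43.4043, P* = 141.1191.
With the tax, the buyer price exceeds the seller price by 5.75: (149.8 − 0.2Q) − (109 + 0.74Q) = 5.75 → Q' = 37.2872.
ΔQ = 43.4043 − 37.2872 = 6.1171; the wedge equals the tax, 5.75.
The triangle = ½ × 6.1171 × 5.75 = $17.59 thousand.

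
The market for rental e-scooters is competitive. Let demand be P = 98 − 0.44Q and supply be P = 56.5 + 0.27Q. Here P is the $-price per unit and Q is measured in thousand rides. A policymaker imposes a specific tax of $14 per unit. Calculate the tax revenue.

Competitive equilibrium: 98 − 0.44Q = 56.5 + 0.27Q → Q* = 58.4507, P* = 72.2817.
With the tax, the buyer price exceeds the seller price by 14: (98 − 0.44Q) − (56.5 + 0.27Q) = 14 → Q' = 38.7324.
Tax revenue = 14 × 38.7324 = $542.25 thousand.

$542.25 thousand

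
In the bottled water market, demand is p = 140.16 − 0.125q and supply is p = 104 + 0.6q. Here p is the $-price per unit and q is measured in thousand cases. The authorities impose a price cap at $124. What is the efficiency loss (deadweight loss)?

Competitive equilibrium: 140.16 − 0.125q = 104 + 0.6q → q* = 49.8759, p* = 133.9255.
At the ceiling p = 124, quantity supplied = (124 − 104)/0.6 = 33.3333.
Willingness to pay at q' = 33.3333: 140.16 − 0.125·33.3333 = 135.9933.
Δq = 49.8759 − 33.3333 = 16.5426; wedge = 135.9933 − 124 = 11.9933.
DWL = ½ × 16.5426 × 11.9933 = $99.20 thousand.

$99.20 thousand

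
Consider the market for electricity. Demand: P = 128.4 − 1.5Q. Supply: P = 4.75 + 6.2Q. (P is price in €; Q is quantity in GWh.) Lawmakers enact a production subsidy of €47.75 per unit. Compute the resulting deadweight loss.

€148.06

Competitive equilibrium: 128.4 − 1.5Q = 4.75 + 6.2Q → Q* = 16.0584, P* = 104.3123.
The subsidy lowers effective supply by 47.75: P = 6.2Q − 43.
New quantity: 128.4 − 1.5Q = 6.2Q − 43 → Q' = 22.2597.
Overproduction ΔQ = 22.2597 − 16.0584 = 6.2013; wedge = subsidy = 47.75.
Welfare loss = ½ × 6.2013 × 47.75 = €148.06.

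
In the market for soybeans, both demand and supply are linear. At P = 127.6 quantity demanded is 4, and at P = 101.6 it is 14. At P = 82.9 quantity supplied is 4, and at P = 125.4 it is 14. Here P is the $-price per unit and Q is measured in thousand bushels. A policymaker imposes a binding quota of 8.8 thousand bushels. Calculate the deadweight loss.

Demand slope = (101.6 − 127.6)/(14 − 4) = −2.6, so P = 138 − 2.6Q.
Supply slope = (125.4 − 82.9)/(14 − 4) = 4.25, so P = 65.9 + 4.25Q.
Competitive equilibrium: 138 − 2.6Q = 65.9 + 4.25Q → Q* = 10.5255, P* = 110.6336.
At Q = 8.8: demand price = 138 − 2.6·8.8 = 115.12; supply price = 65.9 + 4.25·8.8 = 103.3.
ΔQ = 10.5255 − 8.8 = 1.7255; wedge = 115.12 − 103.3 = 11.82.
Deadweight loss = ½ × 1.7255 × 11.82 = $10.20 thousand.

$10.20 thousand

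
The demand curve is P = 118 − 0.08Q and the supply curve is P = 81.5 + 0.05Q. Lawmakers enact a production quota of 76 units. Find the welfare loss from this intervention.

2725.48

Competitive equilibrium: 118 − 0.08Q = 81.5 + 0.05Q → Q* = 280.7692, P* = 95.5385.
At Q = 76: demand price = 118 − 0.08·76 = 111.92; supply price = 81.5 + 0.05·76 = 85.3.
ΔQ = 280.7692 − 76 = 204.7692; wedge = 111.92 − 85.3 = 26.62.
Welfare loss = ½ × 204.7692 × 26.62 = 2725.48.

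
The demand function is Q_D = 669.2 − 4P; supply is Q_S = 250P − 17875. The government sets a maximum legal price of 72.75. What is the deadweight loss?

In inverse form: demand P = 167.3 − 0.25Q, supply P = 71.5 + 0.004Q.
Competitive equilibrium: 167.3 − 0.25Q = 71.5 + 0.004Q → Q* = 377.1654, P* = 73.0087.
At the ceiling P = 72.75, quantity supplied = (72.75 − 71.5)/0.004 = 312.5.
Willingness to pay at Q' = 312.5: 167.3 − 0.25·312.5 = 89.175.
ΔQ = 377.1654 − 312.5 = 64.6654; wedge = 89.175 − 72.75 = 16.425.
The triangle = ½ × 64.6654 × 16.425 = 531.06.

531.06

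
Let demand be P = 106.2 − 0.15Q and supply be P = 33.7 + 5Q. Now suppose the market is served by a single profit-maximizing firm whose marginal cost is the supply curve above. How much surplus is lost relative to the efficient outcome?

Competitive equilibrium: 106.2 − 0.15Q = 33.7 + 5Q → Q* = 14.0777, P* = 104.0883.
Marginal revenue: MR = 106.2 − 0.3Q. Set MR = MC: 106.2 − 0.3Q = 33.7 + 5Q → Q_m = 13.6792.
Price P_m = 106.2 − 0.15·13.6792 = 104.1481; MC(Q_m) = 33.7 + 5·13.6792 = 102.096.
Competitive Q* = 14.0777, so ΔQ = 0.3985; wedge = 104.1481 − 102.096 = 2.0521.
DWL = ½ × 0.3985 × 2.0521 = 0.41.

0.41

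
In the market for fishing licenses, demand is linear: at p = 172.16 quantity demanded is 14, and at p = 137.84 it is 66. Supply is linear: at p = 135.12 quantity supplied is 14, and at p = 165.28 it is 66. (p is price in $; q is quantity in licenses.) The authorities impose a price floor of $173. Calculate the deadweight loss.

$601.36

Demand slope = (137.84 − 172.16)/(66 − 14) = −0.66, so p = 181.4 − 0.66q.
Supply slope = (165.28 − 135.12)/(66 − 14) = 0.58, so p = 127 + 0.58q.
Competitive equilibrium: 181.4 − 0.66q = 127 + 0.58q → q* = 43.871, p* = 152.4452.
At the floor p = 173, quantity demanded = (181.4 − 173)/0.66 = 12.7273.
Sellers' marginal cost at q' = 12.7273: 127 + 0.58·12.7273 = 134.3818.
Δq = 43.871 − 12.7273 = 31.1437; wedge = 173 − 134.3818 = 38.6182.
DWL = ½ × 31.1437 × 38.6182 = $601.36.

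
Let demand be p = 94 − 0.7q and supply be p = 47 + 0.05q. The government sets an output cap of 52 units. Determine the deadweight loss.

42.67

Competitive equilibrium: 94 − 0.7q = 47 + 0.05q → q* = 62.6667, p* = 50.1333.
At q = 52: demand price = 94 − 0.7·52 = 57.6; supply price = 47 + 0.05·52 = 49.6.
Δq = 62.6667 − 52 = 10.6667; wedge = 57.6 − 49.6 = 8.
The triangle = ½ × 10.6667 × 8 = 42.67.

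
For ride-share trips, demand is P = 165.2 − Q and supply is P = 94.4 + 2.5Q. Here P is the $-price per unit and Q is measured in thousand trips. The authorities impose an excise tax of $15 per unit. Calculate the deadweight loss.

Competitive equilibrium: 165.2 − Q = 94.4 + 2.5Q → Q* = 20.2286, P* = 144.9714.
With the tax, the buyer price exceeds the seller price by 15: (165.2 − Q) − (94.4 + 2.5Q) = 15 → Q' = 15.9429.
ΔQ = 20.2286 − 15.9429 = 4.2857; the wedge equals the tax, 15.
Welfare loss = ½ × 4.2857 × 15 = $32.14 thousand.

$32.14 thousand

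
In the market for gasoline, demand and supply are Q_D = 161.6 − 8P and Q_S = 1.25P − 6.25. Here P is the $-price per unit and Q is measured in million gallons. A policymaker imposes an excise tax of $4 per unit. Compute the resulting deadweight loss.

$8.65 million

In inverse form: demand P = 20.2 − 0.125Q, supply P = 5 + 0.8Q.
Competitive equilibrium: 20.2 − 0.125Q = 5 + 0.8Q → Q* = 16.4324, P* = 18.1459.
With the tax, the buyer price exceeds the seller price by 4: (20.2 − 0.125Q) − (5 + 0.8Q) = 4 → Q' = 12.1081.
ΔQ = 16.4324 − 12.1081 = 4.3243; the wedge equals the tax, 4.
The triangle = ½ × 4.3243 × 4 = $8.65 million.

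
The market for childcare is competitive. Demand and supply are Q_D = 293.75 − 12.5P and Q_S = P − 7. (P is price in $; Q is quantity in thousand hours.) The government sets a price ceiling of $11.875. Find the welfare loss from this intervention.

In inverse form: demand P = 23.5 − 0.08Q, supply P = 7 + Q.
Competitive equilibrium: 23.5 − 0.08Q = 7 + Q → Q* = 15.2778, P* = 22.2778.
At the ceiling P = 11.875, quantity supplied = (11.875 − 7)/1 = 4.875.
Willingness to pay at Q' = 4.875: 23.5 − 0.08·4.875 = 23.11.
ΔQ = 15.2778 − 4.875 = 10.4028; wedge = 23.11 − 11.875 = 11.235.
Deadweight loss = ½ × 10.4028 × 11.235 = $58.44 thousand.

$58.44 thousand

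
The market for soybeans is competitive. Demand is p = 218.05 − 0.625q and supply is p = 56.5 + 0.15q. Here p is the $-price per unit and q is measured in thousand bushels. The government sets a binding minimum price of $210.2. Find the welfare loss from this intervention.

$14869.74 thousand

Competitive equilibrium: 218.05 − 0.625q = 56.5 + 0.15q → q* = 208.4516, p* = 87.7677.
At the floor p = 210.2, quantity demanded = (218.05 − 210.2)/0.625 = 12.56.
Sellers' marginal cost at q' = 12.56: 56.5 + 0.15·12.56 = 58.384.
Δq = 208.4516 − 12.56 = 195.8916; wedge = 210.2 − 58.384 = 151.816.
Deadweight loss = ½ × 195.8916 × 151.816 = $14869.74 thousand.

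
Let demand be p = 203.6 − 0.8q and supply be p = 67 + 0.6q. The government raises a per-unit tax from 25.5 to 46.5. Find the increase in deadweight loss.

540

Competitive equilibrium: 203.6 − 0.8q = 67 + 0.6q → q* = 97.5714, p* = 125.5429.
For a per-unit tax t: Δq = t/1.4, so DWL = ½·t·(t/1.4) = t²/2.8.
At t = 25.5: DWL = 232.232. At t = 46.5: DWL = 772.232.
Increase = 772.232 − 232.232 = 540.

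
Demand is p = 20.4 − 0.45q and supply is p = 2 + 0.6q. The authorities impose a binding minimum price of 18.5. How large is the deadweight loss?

92.89

Competitive equilibrium: 20.4 − 0.45q = 2 + 0.6q → q* = 17.5238, p* = 12.5143.
At the floor p = 18.5, quantity demanded = (20.4 − 18.5)/0.45 = 4.2222.
Sellers' marginal cost at q' = 4.2222: 2 + 0.6·4.2222 = 4.5333.
Δq = 17.5238 − 4.2222 = 13.3016; wedge = 18.5 − 4.5333 = 13.9667.
Welfare loss = ½ × 13.3016 × 13.9667 = 92.89.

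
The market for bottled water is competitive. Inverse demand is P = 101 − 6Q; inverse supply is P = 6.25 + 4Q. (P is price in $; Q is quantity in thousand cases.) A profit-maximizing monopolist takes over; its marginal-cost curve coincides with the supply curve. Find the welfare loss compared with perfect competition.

$63.12 thousand

Competitive equilibrium: 101 − 6Q = 6.25 + 4Q → Q* = 9.475, P* = 44.15.
Marginal revenue: MR = 101 − 12Q. Set MR = MC: 101 − 12Q = 6.25 + 4Q → Q_m = 5.9219.
Price P_m = 101 − 6·5.9219 = 65.4686; MC(Q_m) = 6.25 + 4·5.9219 = 29.9376.
Competitive Q* = 9.475, so ΔQ = 3.5531; wedge = 65.4686 − 29.9376 = 35.531.
Deadweight loss = ½ × 3.5531 × 35.531 = $63.12 thousand.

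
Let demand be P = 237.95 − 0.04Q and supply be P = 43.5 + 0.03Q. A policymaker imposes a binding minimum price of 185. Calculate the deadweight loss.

Competitive equilibrium: 237.95 − 0.04Q = 43.5 + 0.03Q → Q* = 2777.85714, P* = 126.83571.
At the floor P = 185, quantity demanded = (237.95 − 185)/0.04 = 1323.75.
Sellers' marginal cost at Q' = 1323.75: 43.5 + 0.03·1323.75 = 83.2125.
ΔQ = 2777.85714 − 1323.75 = 1454.10714; wedge = 185 − 83.2125 = 101.7875.
The triangle = ½ × 1454.10714 × 101.7875 = 74004.97.

74004.97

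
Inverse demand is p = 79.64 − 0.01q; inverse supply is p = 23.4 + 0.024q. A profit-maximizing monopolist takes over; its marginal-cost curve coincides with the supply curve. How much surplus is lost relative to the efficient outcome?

Competitive equilibrium: 79.64 − 0.01q = 23.4 + 0.024q → q* = 1654.1176, p* = 63.0988.
Marginal revenue: MR = 79.64 − 0.02q. Set MR = MC: 79.64 − 0.02q = 23.4 + 0.024q → q_m = 1278.1818.
Price p_m = 79.64 − 0.01·1278.1818 = 66.8582; MC(q_m) = 23.4 + 0.024·1278.1818 = 54.0764.
Competitive q* = 1654.1176, so Δq = 375.9358; wedge = 66.8582 − 54.0764 = 12.7818.
Welfare loss = ½ × 375.9358 × 12.7818 = 2402.57.

2402.57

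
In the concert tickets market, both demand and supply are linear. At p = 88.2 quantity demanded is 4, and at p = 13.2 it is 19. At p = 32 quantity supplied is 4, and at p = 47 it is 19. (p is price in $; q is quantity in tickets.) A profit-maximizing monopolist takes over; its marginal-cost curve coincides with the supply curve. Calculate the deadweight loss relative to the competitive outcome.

Demand slope = (13.2 − 88.2)/(19 − 4) = −5, so p = 108.2 − 5q.
Supply slope = (47 − 32)/(19 − 4) = 1, so p = 28 + q.
Competitive equilibrium: 108.2 − 5q = 28 + q → q* = 13.36667, p* = 41.36667.
Marginal revenue: MR = 108.2 − 10q. Set MR = MC: 108.2 − 10q = 28 + q → q_m = 7.29091.
Price p_m = 108.2 − 5·7.29091 = 71.74545; MC(q_m) = 28 + 1·7.29091 = 35.29091.
Competitive q* = 13.36667, so Δq = 6.07576; wedge = 71.74545 − 35.29091 = 36.45454.
Deadweight loss = ½ × 6.07576 × 36.45454 = $110.74.

$110.74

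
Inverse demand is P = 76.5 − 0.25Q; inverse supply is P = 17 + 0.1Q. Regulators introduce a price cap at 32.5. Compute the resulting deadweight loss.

Competitive equilibrium: 76.5 − 0.25Q = 17 + 0.1Q → Q* = 170, P* = 34.
At the ceiling P = 32.5, quantity supplied = (32.5 − 17)/0.1 = 155.
Willingness to pay at Q' = 155: 76.5 − 0.25·155 = 37.75.
ΔQ = 170 − 155 = 15; wedge = 37.75 − 32.5 = 5.25.
Deadweight loss = ½ × 15 × 5.25 = 39.375.

39.375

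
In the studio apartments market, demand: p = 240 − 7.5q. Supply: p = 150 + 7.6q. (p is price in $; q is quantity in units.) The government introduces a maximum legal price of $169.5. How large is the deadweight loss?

Competitive equilibrium: 240 − 7.5q = 150 + 7.6q → q* = 5.96026, p* = 195.29801.
At the ceiling p = 169.5, quantity supplied = (169.5 − 150)/7.6 = 2.56579.
Willingness to pay at q' = 2.56579: 240 − 7.5·2.56579 = 220.75658.
Δq = 5.96026 − 2.56579 = 3.39447; wedge = 220.75658 − 169.5 = 51.25658.
Welfare loss = ½ × 3.39447 × 51.25658 = $86.99.

$86.99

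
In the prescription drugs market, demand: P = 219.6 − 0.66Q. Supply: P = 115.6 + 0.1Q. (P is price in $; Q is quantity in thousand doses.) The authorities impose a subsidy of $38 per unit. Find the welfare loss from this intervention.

$950 thousand

Competitive equilibrium: 219.6 − 0.66Q = 115.6 + 0.1Q → Q* = 136.8421, P* = 129.2842.
The subsidy lowers effective supply by 38: P = 77.6 + 0.1Q.
New quantity: 219.6 − 0.66Q = 77.6 + 0.1Q → Q' = 186.8421.
Overproduction ΔQ = 186.8421 − 136.8421 = 50; wedge = subsidy = 38.
The triangle = ½ × 50 × 38 = $950 thousand.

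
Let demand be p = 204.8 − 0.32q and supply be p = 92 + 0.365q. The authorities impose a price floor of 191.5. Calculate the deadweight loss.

Competitive equilibrium: 204.8 − 0.32q = 92 + 0.365q → q* = 164.6715, p* = 152.1051.
At the floor p = 191.5, quantity demanded = (204.8 − 191.5)/0.32 = 41.5625.
Sellers' marginal cost at q' = 41.5625: 92 + 0.365·41.5625 = 107.1703.
Δq = 164.6715 − 41.5625 = 123.109; wedge = 191.5 − 107.1703 = 84.3297.
Deadweight loss = ½ × 123.109 × 84.3297 = 5190.87.

5190.87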